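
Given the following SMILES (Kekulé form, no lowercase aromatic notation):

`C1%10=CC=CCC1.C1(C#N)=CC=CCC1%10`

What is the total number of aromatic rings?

0

The SMILES encodes a six-membered carbon ring with two conjugated C=C double bonds and two sp³ carbons; a six-membered carbon ring with two conjugated C=C double bonds and two sp³ carbons.
The 6-membered ring has two sp³ carbons, so it is not fully conjugated — not aromatic (1,3-cyclohexadiene).
The second 6-membered ring has two sp³ carbons, so it is not fully conjugated — not aromatic (1,3-cyclohexadiene).
None of the rings are aromatic. Total: 0.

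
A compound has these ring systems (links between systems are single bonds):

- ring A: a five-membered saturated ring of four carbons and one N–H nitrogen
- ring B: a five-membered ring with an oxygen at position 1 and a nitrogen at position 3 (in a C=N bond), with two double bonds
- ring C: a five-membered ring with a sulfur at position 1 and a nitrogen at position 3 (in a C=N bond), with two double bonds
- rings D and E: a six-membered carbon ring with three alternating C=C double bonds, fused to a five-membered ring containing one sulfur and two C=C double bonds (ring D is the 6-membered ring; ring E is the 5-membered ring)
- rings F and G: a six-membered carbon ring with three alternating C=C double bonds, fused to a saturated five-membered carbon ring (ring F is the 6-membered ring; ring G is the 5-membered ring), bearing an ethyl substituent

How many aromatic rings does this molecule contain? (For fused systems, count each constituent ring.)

5

Ring A has only sp³ atoms, so it is not fully conjugated — not aromatic (pyrrolidine).
Ring B is fully conjugated (every ring atom contributes a p orbital); 2 ring double bonds (4 π electrons) plus a heteroatom lone pair (2) give 6 π electrons. 6 = 4(1)+2, so ring B is aromatic (oxazole).
Ring C is planar and fully conjugated; 2 ring double bonds (4 π electrons) plus a heteroatom lone pair (2) give 6 π electrons. Since 6 = 4n+2 (n=1), ring C is aromatic (thiazole).
Rings D and E form a fused bicyclic system (with one sulfur) with 9 sp² atoms and 10 π electrons from ring double bonds plus a heteroatom lone pair. 10 = 4(2)+2, so the system is aromatic and both rings count as aromatic (benzothiophene).
Ring F has a continuous p-orbital overlap around the ring; 3 ring double bonds give 6 π electrons. 6 = 4(1)+2, so ring F is aromatic (benzene ring).
Ring G has three sp³ carbons, so it is not fully conjugated — not aromatic (cyclopentane ring).
Aromatic: B, C, D, E, F. Total: 5.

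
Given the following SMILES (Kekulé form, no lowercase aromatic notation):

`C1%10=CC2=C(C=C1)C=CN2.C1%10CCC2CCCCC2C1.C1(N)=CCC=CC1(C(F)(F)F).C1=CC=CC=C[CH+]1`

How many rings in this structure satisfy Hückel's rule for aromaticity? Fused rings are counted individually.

The SMILES encodes a six-membered carbon ring with three alternating C=C double bonds, fused to a five-membered ring containing one N–H nitrogen and two C=C double bonds; two fused six-membered saturated carbon rings; a six-membered carbon ring with two isolated C=C double bonds and two sp³ carbons; a seven-membered all-carbon ring bearing a positive charge on one carbon, with three C=C double bonds.
The fused 6/5-membered bicyclic (with one N–H) is a single π system with 9 sp² atoms and 10 π electrons from ring double bonds plus a heteroatom lone pair. 10 = 4(2)+2, so the system is aromatic and both rings count as aromatic (indole).
The 6-membered ring has only sp³ atoms, so it is not fully conjugated — not aromatic (cyclohexane ring).
The second 6-membered ring has only sp³ atoms, so it is not fully conjugated — not aromatic (cyclohexane ring).
The third 6-membered ring has two sp³ carbons, so it is not fully conjugated — not aromatic (1,4-cyclohexadiene).
The 7-membered ring has a continuous p-orbital overlap around the ring; 3 ring double bonds (6 π electrons) plus the carbocation's empty p orbital (0, but keeps the ring conjugated) give 6 π electrons. 6 = 4(1)+2, so it is aromatic (tropylium cation).
3 of the 6 rings are aromatic. Total: 3.

3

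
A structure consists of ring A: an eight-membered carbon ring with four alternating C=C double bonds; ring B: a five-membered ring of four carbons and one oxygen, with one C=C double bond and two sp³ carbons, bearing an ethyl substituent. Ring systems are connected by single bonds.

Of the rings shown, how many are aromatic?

Ring A has only sp² ring atoms; a planar conformation would have a fully conjugated π system of 8 electrons. But 8 = 4(2), which is 4n not 4n+2, so ring A is not aromatic (cyclooctatetraene) — cyclooctatetraene distorts into a non-planar tub to avoid antiaromaticity.
Ring B has two sp³ carbons, so it is not fully conjugated — not aromatic (2,3-dihydrofuran).
No ring is aromatic. Total: 0.

0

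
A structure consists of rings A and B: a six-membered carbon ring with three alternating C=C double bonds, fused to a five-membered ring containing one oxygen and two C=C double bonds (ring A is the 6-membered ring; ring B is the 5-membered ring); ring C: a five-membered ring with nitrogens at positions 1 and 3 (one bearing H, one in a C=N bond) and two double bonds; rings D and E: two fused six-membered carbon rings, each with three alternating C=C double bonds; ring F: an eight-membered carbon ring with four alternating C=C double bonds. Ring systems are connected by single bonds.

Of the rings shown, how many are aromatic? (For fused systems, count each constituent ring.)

5

Rings A and B form a fused bicyclic system (with one oxygen) with 9 sp² atoms and 10 π electrons from ring double bonds plus a heteroatom lone pair. 10 = 4(2)+2, so the system is aromatic and both rings count as aromatic (benzofuran).
Ring C is planar and fully conjugated; 2 ring double bonds (4 π electrons) plus a heteroatom lone pair (2) give 6 π electrons. Since 6 = 4n+2 (n=1), ring C is aromatic (imidazole).
Rings D and E form a fused bicyclic system with 10 sp² atoms and 10 π electrons from ring double bonds. 10 = 4(2)+2, so the system is aromatic and both rings count as aromatic (naphthalene).
Ring F has only sp² ring atoms; a planar conformation would have a fully conjugated π system of 8 electrons. But 8 = 4(2), which is 4n not 4n+2, so ring F is not aromatic (cyclooctatetraene) — cyclooctatetraene distorts into a non-planar tub to avoid antiaromaticity.
Aromatic: A, B, C, D, E. Total: 5.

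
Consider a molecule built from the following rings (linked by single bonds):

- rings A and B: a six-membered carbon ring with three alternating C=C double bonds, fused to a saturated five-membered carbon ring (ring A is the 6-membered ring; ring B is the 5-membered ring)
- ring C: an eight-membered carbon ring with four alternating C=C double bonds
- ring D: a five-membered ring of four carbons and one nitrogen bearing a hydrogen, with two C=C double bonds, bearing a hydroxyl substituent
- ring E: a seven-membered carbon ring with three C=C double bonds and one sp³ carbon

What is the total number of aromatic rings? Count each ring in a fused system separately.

2

Ring A is fully conjugated (every ring atom contributes a p orbital); 3 ring double bonds give 6 π electrons. Since 6 = 4n+2 (n=1), ring A is aromatic (benzene ring).
Ring B has three sp³ carbons, so it is not fully conjugated — not aromatic (cyclopentane ring).
Ring C has only sp² ring atoms; a planar conformation would have a fully conjugated π system of 8 electrons. But 8 = 4(2), which is 4n not 4n+2, so ring C is not aromatic (cyclooctatetraene) — cyclooctatetraene distorts into a non-planar tub to avoid antiaromaticity.
Ring D is fully conjugated (every ring atom contributes a p orbital); 2 ring double bonds (4 π electrons) plus a heteroatom lone pair (2) give 6 π electrons. 6 = 4(1)+2, so ring D is aromatic (pyrrole).
Ring E has one sp³ carbon, so it is not fully conjugated — not aromatic (cycloheptatriene).
Aromatic: A, D. Total: 2.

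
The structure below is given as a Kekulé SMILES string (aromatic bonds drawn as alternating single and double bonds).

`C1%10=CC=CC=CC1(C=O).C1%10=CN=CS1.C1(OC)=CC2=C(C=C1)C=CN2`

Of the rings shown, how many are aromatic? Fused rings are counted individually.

3

The SMILES encodes a seven-membered carbon ring with three C=C double bonds and one sp³ carbon; a five-membered ring with a sulfur at position 1 and a nitrogen at position 3 (in a C=N bond), with two double bonds; a six-membered carbon ring with three alternating C=C double bonds, fused to a five-membered ring containing one N–H nitrogen and two C=C double bonds.
The 7-membered ring has one sp³ carbon, so it is not fully conjugated — not aromatic (cycloheptatriene).
The 5-membered ring with one sulfur and one =N– has a continuous p-orbital overlap around the ring; 2 ring double bonds (4 π electrons) plus a heteroatom lone pair (2) give 6 π electrons. Since 6 = 4n+2 (n=1), it is aromatic (thiazole).
The fused 6/5-membered bicyclic (with one N–H) is a single π system with 9 sp² atoms and 10 π electrons from ring double bonds plus a heteroatom lone pair. 10 = 4(2)+2, so the system is aromatic and both rings count as aromatic (indole).
3 of the 4 rings are aromatic. Total: 3.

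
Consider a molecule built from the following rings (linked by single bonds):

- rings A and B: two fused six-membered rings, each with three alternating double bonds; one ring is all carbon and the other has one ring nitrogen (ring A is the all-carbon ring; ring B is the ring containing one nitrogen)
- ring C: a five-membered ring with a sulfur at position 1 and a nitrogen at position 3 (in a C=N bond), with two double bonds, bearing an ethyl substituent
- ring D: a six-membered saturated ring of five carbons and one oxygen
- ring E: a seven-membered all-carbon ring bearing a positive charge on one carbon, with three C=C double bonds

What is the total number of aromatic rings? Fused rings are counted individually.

Rings A and B form a fused bicyclic system (with one nitrogen) with 10 sp² atoms and 10 π electrons from ring double bonds. 10 = 4(2)+2, so the system is aromatic and both rings count as aromatic (quinoline).
Ring C is fully conjugated (every ring atom contributes a p orbital); 2 ring double bonds (4 π electrons) plus a heteroatom lone pair (2) give 6 π electrons. 6 = 4(1)+2, so ring C is aromatic (thiazole).
Ring D has only sp³ atoms, so it is not fully conjugated — not aromatic (tetrahydropyran).
Ring E is fully conjugated (every ring atom contributes a p orbital); 3 ring double bonds (6 π electrons) plus the carbocation's empty p orbital (0, but keeps the ring conjugated) give 6 π electrons. 6 = 4(1)+2, so ring E is aromatic (tropylium cation).
Aromatic: A, B, C, E. Total: 4.

4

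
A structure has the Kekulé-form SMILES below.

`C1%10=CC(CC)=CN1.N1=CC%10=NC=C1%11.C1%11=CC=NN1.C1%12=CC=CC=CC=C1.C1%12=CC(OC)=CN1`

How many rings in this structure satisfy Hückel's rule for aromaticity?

The SMILES encodes a five-membered ring of four carbons and one nitrogen bearing a hydrogen, with two C=C double bonds; a six-membered ring with nitrogens at positions 1 and 4 and three alternating double bonds; a five-membered ring with two adjacent nitrogens (one bearing H, one in a double bond) and two double bonds; an eight-membered carbon ring with four alternating C=C double bonds; a five-membered ring of four carbons and one nitrogen bearing a hydrogen, with two C=C double bonds.
The 5-membered ring with one N–H is fully conjugated (every ring atom contributes a p orbital); 2 ring double bonds (4 π electrons) plus a heteroatom lone pair (2) give 6 π electrons. That satisfies 4n+2 with n=1, so it is aromatic (pyrrole).
The 6-membered ring with two nitrogens (1,4) has a continuous p-orbital overlap around the ring; 3 ring double bonds give 6 π electrons. That satisfies 4n+2 with n=1, so it is aromatic (pyrazine).
The 5-membered ring with two adjacent nitrogens (one N–H, one =N–) is fully conjugated (every ring atom contributes a p orbital); 2 ring double bonds (4 π electrons) plus a heteroatom lone pair (2) give 6 π electrons. Since 6 = 4n+2 (n=1), it is aromatic (pyrazole).
The 8-membered ring has only sp² ring atoms; a planar conformation would have a fully conjugated π system of 8 electrons. But 8 = 4(2), which is 4n not 4n+2, so it is not aromatic (cyclooctatetraene) — cyclooctatetraene distorts into a non-planar tub to avoid antiaromaticity.
The second 5-membered ring with one N–H is fully conjugated (every ring atom contributes a p orbital); 2 ring double bonds (4 π electrons) plus a heteroatom lone pair (2) give 6 π electrons. Since 6 = 4n+2 (n=1), it is aromatic (pyrrole).
4 of the 5 rings are aromatic. Total: 4.

4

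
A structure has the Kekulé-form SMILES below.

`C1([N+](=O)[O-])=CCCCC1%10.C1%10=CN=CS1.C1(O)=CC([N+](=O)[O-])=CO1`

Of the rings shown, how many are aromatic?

2

The SMILES encodes a six-membered carbon ring with one C=C double bond; a five-membered ring with a sulfur at position 1 and a nitrogen at position 3 (in a C=N bond), with two double bonds; a five-membered ring of four carbons and one oxygen, with two C=C double bonds.
The 6-membered ring has four sp³ carbons, so it is not fully conjugated — not aromatic (cyclohexene).
The 5-membered ring with one sulfur and one =N– is planar and fully conjugated; 2 ring double bonds (4 π electrons) plus a heteroatom lone pair (2) give 6 π electrons. Since 6 = 4n+2 (n=1), it is aromatic (thiazole).
The 5-membered ring with one oxygen is planar and fully conjugated; 2 ring double bonds (4 π electrons) plus a heteroatom lone pair (2) give 6 π electrons. Since 6 = 4n+2 (n=1), it is aromatic (furan).
2 of the 3 rings are aromatic. Total: 2.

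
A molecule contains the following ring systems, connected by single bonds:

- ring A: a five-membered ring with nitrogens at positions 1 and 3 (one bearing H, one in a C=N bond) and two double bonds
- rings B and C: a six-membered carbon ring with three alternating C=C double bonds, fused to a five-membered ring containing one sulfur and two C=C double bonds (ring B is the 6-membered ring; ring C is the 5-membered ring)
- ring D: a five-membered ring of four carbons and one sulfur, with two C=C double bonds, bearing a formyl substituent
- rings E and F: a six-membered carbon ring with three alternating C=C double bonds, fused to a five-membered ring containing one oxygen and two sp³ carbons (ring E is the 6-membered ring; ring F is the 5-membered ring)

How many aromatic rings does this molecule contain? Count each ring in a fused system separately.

Ring A has a continuous p-orbital overlap around the ring; 2 ring double bonds (4 π electrons) plus a heteroatom lone pair (2) give 6 π electrons. Since 6 = 4n+2 (n=1), ring A is aromatic (imidazole).
Rings B and C form a fused bicyclic system (with one sulfur) with 9 sp² atoms and 10 π electrons from ring double bonds plus a heteroatom lone pair. 10 = 4(2)+2, so the system is aromatic and both rings count as aromatic (benzothiophene).
Ring D is fully conjugated (every ring atom contributes a p orbital); 2 ring double bonds (4 π electrons) plus a heteroatom lone pair (2) give 6 π electrons. That satisfies 4n+2 with n=1, so ring D is aromatic (thiophene).
Ring E has a continuous p-orbital overlap around the ring; 3 ring double bonds give 6 π electrons. That satisfies 4n+2 with n=1, so ring E is aromatic (benzene ring).
Ring F has two sp³ carbons, so it is not fully conjugated — not aromatic (oxolane ring).
Aromatic: A, B, C, D, E. Total: 5.

5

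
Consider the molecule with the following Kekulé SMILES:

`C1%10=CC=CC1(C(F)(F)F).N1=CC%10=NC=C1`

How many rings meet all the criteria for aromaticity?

The SMILES encodes a five-membered carbon ring with two conjugated C=C double bonds and one sp³ carbon; a six-membered ring with nitrogens at positions 1 and 4 and three alternating double bonds.
The 5-membered ring has one sp³ carbon, so it is not fully conjugated — not aromatic (cyclopentadiene).
The 6-membered ring with two nitrogens (1,4) is planar and fully conjugated; 3 ring double bonds give 6 π electrons. Since 6 = 4n+2 (n=1), it is aromatic (pyrazine).
1 of the 2 rings is aromatic. Total: 1.

1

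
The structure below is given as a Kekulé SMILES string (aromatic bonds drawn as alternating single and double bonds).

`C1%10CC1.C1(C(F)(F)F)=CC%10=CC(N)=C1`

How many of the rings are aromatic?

1

The SMILES encodes a three-membered saturated carbon ring; a six-membered carbon ring with three alternating C=C double bonds.
The 3-membered ring has only sp³ atoms, so it is not fully conjugated — not aromatic (cyclopropane).
The 6-membered ring has a continuous p-orbital overlap around the ring; 3 ring double bonds give 6 π electrons. 6 = 4(1)+2, so it is aromatic (benzene).
1 of the 2 rings is aromatic. Total: 1.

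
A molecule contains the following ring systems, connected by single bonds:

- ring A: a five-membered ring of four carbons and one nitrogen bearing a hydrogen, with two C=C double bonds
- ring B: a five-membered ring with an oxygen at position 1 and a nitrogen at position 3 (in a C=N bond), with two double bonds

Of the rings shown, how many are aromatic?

2

Ring A has a continuous p-orbital overlap around the ring; 2 ring double bonds (4 π electrons) plus a heteroatom lone pair (2) give 6 π electrons. Since 6 = 4n+2 (n=1), ring A is aromatic (pyrrole).
Ring B has a continuous p-orbital overlap around the ring; 2 ring double bonds (4 π electrons) plus a heteroatom lone pair (2) give 6 π electrons. Since 6 = 4n+2 (n=1), ring B is aromatic (oxazole).
Aromatic: A, B. Total: 2.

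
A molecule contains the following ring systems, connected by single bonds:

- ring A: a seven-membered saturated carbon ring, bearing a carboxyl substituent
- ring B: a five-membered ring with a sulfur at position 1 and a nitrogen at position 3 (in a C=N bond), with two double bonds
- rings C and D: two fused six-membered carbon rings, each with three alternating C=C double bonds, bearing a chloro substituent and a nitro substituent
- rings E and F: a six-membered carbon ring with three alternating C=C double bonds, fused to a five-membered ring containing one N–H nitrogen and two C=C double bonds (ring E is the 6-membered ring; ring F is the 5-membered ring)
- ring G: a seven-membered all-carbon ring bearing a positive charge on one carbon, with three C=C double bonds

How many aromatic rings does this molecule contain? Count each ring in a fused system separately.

Ring A has only sp³ atoms, so it is not fully conjugated — not aromatic (cycloheptane).
Ring B has a continuous p-orbital overlap around the ring; 2 ring double bonds (4 π electrons) plus a heteroatom lone pair (2) give 6 π electrons. 6 = 4(1)+2, so ring B is aromatic (thiazole).
Rings C and D form a fused bicyclic system with 10 sp² atoms and 10 π electrons from ring double bonds. 10 = 4(2)+2, so the system is aromatic and both rings count as aromatic (naphthalene).
Rings E and F form a fused bicyclic system (with one N–H) with 9 sp² atoms and 10 π electrons from ring double bonds plus a heteroatom lone pair. 10 = 4(2)+2, so the system is aromatic and both rings count as aromatic (indole).
Ring G is planar and fully conjugated; 3 ring double bonds (6 π electrons) plus the carbocation's empty p orbital (0, but keeps the ring conjugated) give 6 π electrons. That satisfies 4n+2 with n=1, so ring G is aromatic (tropylium cation).
Aromatic: B, C, D, E, F, G. Total: 6.

6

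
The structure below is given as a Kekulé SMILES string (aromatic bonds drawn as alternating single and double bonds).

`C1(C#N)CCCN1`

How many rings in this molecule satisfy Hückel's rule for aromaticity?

The SMILES encodes a five-membered saturated ring of four carbons and one N–H nitrogen.
The 5-membered ring with one N–H has only sp³ atoms, so it is not fully conjugated — not aromatic (pyrrolidine).

0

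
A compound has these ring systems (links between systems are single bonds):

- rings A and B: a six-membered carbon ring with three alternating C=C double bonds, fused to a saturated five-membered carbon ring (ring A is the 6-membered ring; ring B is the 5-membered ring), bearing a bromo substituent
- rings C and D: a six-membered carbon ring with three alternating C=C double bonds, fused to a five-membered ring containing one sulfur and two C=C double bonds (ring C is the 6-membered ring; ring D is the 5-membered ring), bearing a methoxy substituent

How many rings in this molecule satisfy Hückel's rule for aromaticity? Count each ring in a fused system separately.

3

Ring A is fully conjugated (every ring atom contributes a p orbital); 3 ring double bonds give 6 π electrons. Since 6 = 4n+2 (n=1), ring A is aromatic (benzene ring).
Ring B has three sp³ carbons, so it is not fully conjugated — not aromatic (cyclopentane ring).
Rings C and D form a fused bicyclic system (with one sulfur) with 9 sp² atoms and 10 π electrons from ring double bonds plus a heteroatom lone pair. 10 = 4(2)+2, so the system is aromatic and both rings count as aromatic (benzothiophene).
Aromatic: A, C, D. Total: 3.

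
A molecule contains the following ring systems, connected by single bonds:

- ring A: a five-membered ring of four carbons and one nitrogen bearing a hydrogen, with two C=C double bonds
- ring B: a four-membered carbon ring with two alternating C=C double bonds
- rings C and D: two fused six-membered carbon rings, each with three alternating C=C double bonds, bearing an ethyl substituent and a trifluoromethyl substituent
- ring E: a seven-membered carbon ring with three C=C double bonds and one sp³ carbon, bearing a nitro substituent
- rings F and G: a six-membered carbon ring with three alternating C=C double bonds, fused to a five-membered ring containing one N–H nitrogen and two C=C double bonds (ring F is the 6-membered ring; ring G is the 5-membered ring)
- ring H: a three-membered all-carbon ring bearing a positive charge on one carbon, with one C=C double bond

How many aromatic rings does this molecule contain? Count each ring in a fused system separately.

6

Ring A is fully conjugated (every ring atom contributes a p orbital); 2 ring double bonds (4 π electrons) plus a heteroatom lone pair (2) give 6 π electrons. Since 6 = 4n+2 (n=1), ring A is aromatic (pyrrole).
Ring B has only sp² ring atoms; a planar conformation would have a fully conjugated π system of 4 electrons. But 4 = 4(1), which is 4n not 4n+2, so ring B is not aromatic (cyclobutadiene) — cyclobutadiene is antiaromatic and distorts to a rectangle.
Rings C and D form a fused bicyclic system with 10 sp² atoms and 10 π electrons from ring double bonds. 10 = 4(2)+2, so the system is aromatic and both rings count as aromatic (naphthalene).
Ring E has one sp³ carbon, so it is not fully conjugated — not aromatic (cycloheptatriene).
Rings F and G form a fused bicyclic system (with one N–H) with 9 sp² atoms and 10 π electrons from ring double bonds plus a heteroatom lone pair. 10 = 4(2)+2, so the system is aromatic and both rings count as aromatic (indole).
Ring H has a continuous p-orbital overlap around the ring; 1 ring double bond (2 π electrons) plus the carbocation's empty p orbital (0, but keeps the ring conjugated) give 2 π electrons. Since 2 = 4n+2 (n=0), ring H is aromatic (cyclopropenyl cation).
Aromatic: A, C, D, F, G, H. Total: 6.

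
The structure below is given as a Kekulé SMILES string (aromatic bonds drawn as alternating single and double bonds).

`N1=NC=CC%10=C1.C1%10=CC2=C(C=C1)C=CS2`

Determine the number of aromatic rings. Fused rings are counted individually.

3

The SMILES encodes a six-membered ring with two adjacent nitrogens and three alternating double bonds; a six-membered carbon ring with three alternating C=C double bonds, fused to a five-membered ring containing one sulfur and two C=C double bonds.
The 6-membered ring with two nitrogens (1,2) has a continuous p-orbital overlap around the ring; 3 ring double bonds give 6 π electrons. Since 6 = 4n+2 (n=1), it is aromatic (pyridazine).
The fused 6/5-membered bicyclic (with one sulfur) is a single π system with 9 sp² atoms and 10 π electrons from ring double bonds plus a heteroatom lone pair. 10 = 4(2)+2, so the system is aromatic and both rings count as aromatic (benzothiophene).
3 of the 3 rings are aromatic. Total: 3.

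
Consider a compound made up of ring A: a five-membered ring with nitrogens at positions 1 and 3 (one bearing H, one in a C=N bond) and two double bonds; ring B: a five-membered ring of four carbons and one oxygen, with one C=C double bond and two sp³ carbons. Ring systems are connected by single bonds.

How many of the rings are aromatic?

1

Ring A is planar and fully conjugated; 2 ring double bonds (4 π electrons) plus a heteroatom lone pair (2) give 6 π electrons. 6 = 4(1)+2, so ring A is aromatic (imidazole).
Ring B has two sp³ carbons, so it is not fully conjugated — not aromatic (2,3-dihydrofuran).
Aromatic: A. Total: 1.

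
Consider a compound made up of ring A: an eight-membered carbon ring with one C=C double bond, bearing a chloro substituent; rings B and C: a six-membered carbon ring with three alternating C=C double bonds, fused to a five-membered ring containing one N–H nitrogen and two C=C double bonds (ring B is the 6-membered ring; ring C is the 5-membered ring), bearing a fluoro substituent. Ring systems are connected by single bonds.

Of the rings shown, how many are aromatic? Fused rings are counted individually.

Ring A has six sp³ carbons, so it is not fully conjugated — not aromatic (cyclooctene).
Rings B and C form a fused bicyclic system (with one N–H) with 9 sp² atoms and 10 π electrons from ring double bonds plus a heteroatom lone pair. 10 = 4(2)+2, so the system is aromatic and both rings count as aromatic (indole).
Aromatic: B, C. Total: 2.

2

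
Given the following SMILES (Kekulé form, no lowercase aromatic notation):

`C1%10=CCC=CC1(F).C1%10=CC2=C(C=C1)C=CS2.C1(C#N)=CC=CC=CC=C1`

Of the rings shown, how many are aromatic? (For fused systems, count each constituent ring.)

The SMILES encodes a six-membered carbon ring with two isolated C=C double bonds and two sp³ carbons; a six-membered carbon ring with three alternating C=C double bonds, fused to a five-membered ring containing one sulfur and two C=C double bonds; an eight-membered carbon ring with four alternating C=C double bonds.
The 6-membered ring has two sp³ carbons, so it is not fully conjugated — not aromatic (1,4-cyclohexadiene).
The fused 6/5-membered bicyclic (with one sulfur) is a single π system with 9 sp² atoms and 10 π electrons from ring double bonds plus a heteroatom lone pair. 10 = 4(2)+2, so the system is aromatic and both rings count as aromatic (benzothiophene).
The 8-membered ring has only sp² ring atoms; a planar conformation would have a fully conjugated π system of 8 electrons. But 8 = 4(2), which is 4n not 4n+2, so it is not aromatic (cyclooctatetraene) — cyclooctatetraene distorts into a non-planar tub to avoid antiaromaticity.
2 of the 4 rings are aromatic. Total: 2.

2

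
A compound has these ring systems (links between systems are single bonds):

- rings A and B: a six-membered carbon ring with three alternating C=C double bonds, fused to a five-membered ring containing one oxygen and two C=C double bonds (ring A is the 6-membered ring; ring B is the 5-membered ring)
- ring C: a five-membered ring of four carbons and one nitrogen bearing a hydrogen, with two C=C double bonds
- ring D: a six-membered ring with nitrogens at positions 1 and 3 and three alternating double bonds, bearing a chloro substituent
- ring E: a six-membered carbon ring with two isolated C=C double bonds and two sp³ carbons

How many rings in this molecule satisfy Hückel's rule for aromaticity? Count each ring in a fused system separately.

Rings A and B form a fused bicyclic system (with one oxygen) with 9 sp² atoms and 10 π electrons from ring double bonds plus a heteroatom lone pair. 10 = 4(2)+2, so the system is aromatic and both rings count as aromatic (benzofuran).
Ring C is planar and fully conjugated; 2 ring double bonds (4 π electrons) plus a heteroatom lone pair (2) give 6 π electrons. That satisfies 4n+2 with n=1, so ring C is aromatic (pyrrole).
Ring D is fully conjugated (every ring atom contributes a p orbital); 3 ring double bonds give 6 π electrons. 6 = 4(1)+2, so ring D is aromatic (pyrimidine).
Ring E has two sp³ carbons, so it is not fully conjugated — not aromatic (1,4-cyclohexadiene).
Aromatic: A, B, C, D. Total: 4.

4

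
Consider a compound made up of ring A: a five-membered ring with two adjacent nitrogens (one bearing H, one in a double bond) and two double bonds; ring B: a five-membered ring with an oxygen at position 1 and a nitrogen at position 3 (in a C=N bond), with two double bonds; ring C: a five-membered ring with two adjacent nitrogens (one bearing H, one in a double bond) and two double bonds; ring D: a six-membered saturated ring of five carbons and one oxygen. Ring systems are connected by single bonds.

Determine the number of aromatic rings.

3

Ring A is planar and fully conjugated; 2 ring double bonds (4 π electrons) plus a heteroatom lone pair (2) give 6 π electrons. Since 6 = 4n+2 (n=1), ring A is aromatic (pyrazole).
Ring B has a continuous p-orbital overlap around the ring; 2 ring double bonds (4 π electrons) plus a heteroatom lone pair (2) give 6 π electrons. 6 = 4(1)+2, so ring B is aromatic (oxazole).
Ring C has a continuous p-orbital overlap around the ring; 2 ring double bonds (4 π electrons) plus a heteroatom lone pair (2) give 6 π electrons. That satisfies 4n+2 with n=1, so ring C is aromatic (pyrazole).
Ring D has only sp³ atoms, so it is not fully conjugated — not aromatic (tetrahydropyran).
Aromatic: A, B, C. Total: 3.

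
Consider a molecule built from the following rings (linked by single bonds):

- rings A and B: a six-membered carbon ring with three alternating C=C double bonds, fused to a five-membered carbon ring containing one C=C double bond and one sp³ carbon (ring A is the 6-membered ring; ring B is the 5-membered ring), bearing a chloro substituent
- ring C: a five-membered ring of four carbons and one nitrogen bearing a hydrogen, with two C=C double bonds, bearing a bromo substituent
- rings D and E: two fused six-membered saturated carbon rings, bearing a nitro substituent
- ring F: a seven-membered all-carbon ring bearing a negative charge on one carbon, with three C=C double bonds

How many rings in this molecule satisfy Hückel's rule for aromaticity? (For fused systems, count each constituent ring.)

2

Ring A is fully conjugated (every ring atom contributes a p orbital); 3 ring double bonds give 6 π electrons. 6 = 4(1)+2, so ring A is aromatic (benzene ring).
Ring B has one sp³ carbon, so it is not fully conjugated — not aromatic (cyclopentene ring).
Ring C is fully conjugated (every ring atom contributes a p orbital); 2 ring double bonds (4 π electrons) plus a heteroatom lone pair (2) give 6 π electrons. That satisfies 4n+2 with n=1, so ring C is aromatic (pyrrole).
Ring D has only sp³ atoms, so it is not fully conjugated — not aromatic (cyclohexane ring).
Ring E has only sp³ atoms, so it is not fully conjugated — not aromatic (cyclohexane ring).
Ring F has only sp² ring atoms; a planar conformation would have a fully conjugated π system of 8 electrons. But 8 = 4(2), which is 4n not 4n+2, so ring F is not aromatic (cycloheptatrienyl anion).
Aromatic: A, C. Total: 2.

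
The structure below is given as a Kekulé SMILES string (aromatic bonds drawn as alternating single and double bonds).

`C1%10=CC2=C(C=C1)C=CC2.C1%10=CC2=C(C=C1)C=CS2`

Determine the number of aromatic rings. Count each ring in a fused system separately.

The SMILES encodes a six-membered carbon ring with three alternating C=C double bonds, fused to a five-membered carbon ring containing one C=C double bond and one sp³ carbon; a six-membered carbon ring with three alternating C=C double bonds, fused to a five-membered ring containing one sulfur and two C=C double bonds.
The 6-membered ring is planar and fully conjugated; 3 ring double bonds give 6 π electrons. 6 = 4(1)+2, so it is aromatic (benzene ring).
The 5-membered ring has one sp³ carbon, so it is not fully conjugated — not aromatic (cyclopentene ring).
The fused 6/5-membered bicyclic (with one sulfur) is a single π system with 9 sp² atoms and 10 π electrons from ring double bonds plus a heteroatom lone pair. 10 = 4(2)+2, so the system is aromatic and both rings count as aromatic (benzothiophene).
3 of the 4 rings are aromatic. Total: 3.

3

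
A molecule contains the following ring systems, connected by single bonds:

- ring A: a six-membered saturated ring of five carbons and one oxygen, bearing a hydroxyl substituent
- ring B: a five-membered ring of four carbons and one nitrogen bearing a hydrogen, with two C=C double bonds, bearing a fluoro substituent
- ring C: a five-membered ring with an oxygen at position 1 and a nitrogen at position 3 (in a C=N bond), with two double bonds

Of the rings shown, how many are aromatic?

2

Ring A has only sp³ atoms, so it is not fully conjugated — not aromatic (tetrahydropyran).
Ring B is planar and fully conjugated; 2 ring double bonds (4 π electrons) plus a heteroatom lone pair (2) give 6 π electrons. Since 6 = 4n+2 (n=1), ring B is aromatic (pyrrole).
Ring C is planar and fully conjugated; 2 ring double bonds (4 π electrons) plus a heteroatom lone pair (2) give 6 π electrons. Since 6 = 4n+2 (n=1), ring C is aromatic (oxazole).
Aromatic: B, C. Total: 2.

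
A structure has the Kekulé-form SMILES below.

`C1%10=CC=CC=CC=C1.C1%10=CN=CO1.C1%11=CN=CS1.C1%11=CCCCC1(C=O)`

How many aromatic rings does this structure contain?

2

The SMILES encodes an eight-membered carbon ring with four alternating C=C double bonds; a five-membered ring with an oxygen at position 1 and a nitrogen at position 3 (in a C=N bond), with two double bonds; a five-membered ring with a sulfur at position 1 and a nitrogen at position 3 (in a C=N bond), with two double bonds; a six-membered carbon ring with one C=C double bond.
The 8-membered ring has only sp² ring atoms; a planar conformation would have a fully conjugated π system of 8 electrons. But 8 = 4(2), which is 4n not 4n+2, so it is not aromatic (cyclooctatetraene) — cyclooctatetraene distorts into a non-planar tub to avoid antiaromaticity.
The 5-membered ring with one oxygen and one =N– has a continuous p-orbital overlap around the ring; 2 ring double bonds (4 π electrons) plus a heteroatom lone pair (2) give 6 π electrons. 6 = 4(1)+2, so it is aromatic (oxazole).
The 5-membered ring with one sulfur and one =N– has a continuous p-orbital overlap around the ring; 2 ring double bonds (4 π electrons) plus a heteroatom lone pair (2) give 6 π electrons. 6 = 4(1)+2, so it is aromatic (thiazole).
The 6-membered ring has four sp³ carbons, so it is not fully conjugated — not aromatic (cyclohexene).
2 of the 4 rings are aromatic. Total: 2.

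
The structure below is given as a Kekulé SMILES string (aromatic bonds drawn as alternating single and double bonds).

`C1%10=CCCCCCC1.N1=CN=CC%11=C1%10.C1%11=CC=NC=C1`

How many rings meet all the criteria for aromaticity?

2

The SMILES encodes an eight-membered carbon ring with one C=C double bond; a six-membered ring with nitrogens at positions 1 and 3 and three alternating double bonds; a six-membered ring of five carbons and one nitrogen with three alternating double bonds.
The 8-membered ring has six sp³ carbons, so it is not fully conjugated — not aromatic (cyclooctene).
The 6-membered ring with two nitrogens (1,3) is fully conjugated (every ring atom contributes a p orbital); 3 ring double bonds give 6 π electrons. 6 = 4(1)+2, so it is aromatic (pyrimidine).
The 6-membered ring with one nitrogen is planar and fully conjugated; 3 ring double bonds give 6 π electrons. Since 6 = 4n+2 (n=1), it is aromatic (pyridine).
2 of the 3 rings are aromatic. Total: 2.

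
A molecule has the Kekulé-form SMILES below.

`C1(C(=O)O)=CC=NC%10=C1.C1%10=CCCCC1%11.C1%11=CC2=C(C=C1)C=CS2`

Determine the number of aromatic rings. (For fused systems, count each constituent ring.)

The SMILES encodes a six-membered ring of five carbons and one nitrogen with three alternating double bonds; a six-membered carbon ring with one C=C double bond; a six-membered carbon ring with three alternating C=C double bonds, fused to a five-membered ring containing one sulfur and two C=C double bonds.
The 6-membered ring with one nitrogen is planar and fully conjugated; 3 ring double bonds give 6 π electrons. Since 6 = 4n+2 (n=1), it is aromatic (pyridine).
The 6-membered ring has four sp³ carbons, so it is not fully conjugated — not aromatic (cyclohexene).
The fused 6/5-membered bicyclic (with one sulfur) is a single π system with 9 sp² atoms and 10 π electrons from ring double bonds plus a heteroatom lone pair. 10 = 4(2)+2, so the system is aromatic and both rings count as aromatic (benzothiophene).
3 of the 4 rings are aromatic. Total: 3.

3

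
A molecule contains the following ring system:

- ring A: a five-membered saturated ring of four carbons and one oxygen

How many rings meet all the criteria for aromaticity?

Ring A has only sp³ atoms, so it is not fully conjugated — not aromatic (tetrahydrofuran).

0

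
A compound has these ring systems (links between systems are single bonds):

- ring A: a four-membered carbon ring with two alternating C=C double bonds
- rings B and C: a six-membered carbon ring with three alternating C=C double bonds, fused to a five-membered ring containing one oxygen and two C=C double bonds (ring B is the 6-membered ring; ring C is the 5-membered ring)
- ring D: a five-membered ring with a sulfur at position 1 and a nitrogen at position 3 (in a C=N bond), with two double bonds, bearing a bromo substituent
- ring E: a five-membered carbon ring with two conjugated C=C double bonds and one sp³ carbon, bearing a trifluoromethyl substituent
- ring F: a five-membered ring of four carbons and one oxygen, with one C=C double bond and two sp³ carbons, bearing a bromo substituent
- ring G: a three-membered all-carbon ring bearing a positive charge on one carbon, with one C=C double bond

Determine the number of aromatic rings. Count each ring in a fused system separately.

Ring A has only sp² ring atoms; a planar conformation would have a fully conjugated π system of 4 electrons. But 4 = 4(1), which is 4n not 4n+2, so ring A is not aromatic (cyclobutadiene) — cyclobutadiene is antiaromatic and distorts to a rectangle.
Rings B and C form a fused bicyclic system (with one oxygen) with 9 sp² atoms and 10 π electrons from ring double bonds plus a heteroatom lone pair. 10 = 4(2)+2, so the system is aromatic and both rings count as aromatic (benzofuran).
Ring D has a continuous p-orbital overlap around the ring; 2 ring double bonds (4 π electrons) plus a heteroatom lone pair (2) give 6 π electrons. That satisfies 4n+2 with n=1, so ring D is aromatic (thiazole).
Ring E has one sp³ carbon, so it is not fully conjugated — not aromatic (cyclopentadiene).
Ring F has two sp³ carbons, so it is not fully conjugated — not aromatic (2,3-dihydrofuran).
Ring G has a continuous p-orbital overlap around the ring; 1 ring double bond (2 π electrons) plus the carbocation's empty p orbital (0, but keeps the ring conjugated) give 2 π electrons. That satisfies 4n+2 with n=0, so ring G is aromatic (cyclopropenyl cation).
Aromatic: B, C, D, G. Total: 4.

4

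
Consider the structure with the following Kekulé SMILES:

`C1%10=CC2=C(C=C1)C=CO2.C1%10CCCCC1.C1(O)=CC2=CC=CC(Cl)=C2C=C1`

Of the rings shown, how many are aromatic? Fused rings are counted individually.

The SMILES encodes a six-membered carbon ring with three alternating C=C double bonds, fused to a five-membered ring containing one oxygen and two C=C double bonds; a six-membered saturated carbon ring; two fused six-membered carbon rings, each with three alternating C=C double bonds.
The fused 6/5-membered bicyclic (with one oxygen) is a single π system with 9 sp² atoms and 10 π electrons from ring double bonds plus a heteroatom lone pair. 10 = 4(2)+2, so the system is aromatic and both rings count as aromatic (benzofuran).
The 6-membered ring has only sp³ atoms, so it is not fully conjugated — not aromatic (cyclohexane).
The fused 6/6-membered bicyclic is a single π system with 10 sp² atoms and 10 π electrons from ring double bonds. 10 = 4(2)+2, so the system is aromatic and both rings count as aromatic (naphthalene).
4 of the 5 rings are aromatic. Total: 4.

4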